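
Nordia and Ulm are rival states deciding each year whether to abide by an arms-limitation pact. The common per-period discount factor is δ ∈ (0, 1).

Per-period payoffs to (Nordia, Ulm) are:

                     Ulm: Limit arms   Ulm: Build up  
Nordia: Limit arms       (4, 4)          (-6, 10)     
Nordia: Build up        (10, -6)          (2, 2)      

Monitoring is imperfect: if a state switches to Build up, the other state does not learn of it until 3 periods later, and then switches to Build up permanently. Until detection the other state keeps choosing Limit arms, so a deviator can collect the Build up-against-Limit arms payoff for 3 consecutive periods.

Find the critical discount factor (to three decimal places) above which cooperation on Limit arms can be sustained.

0.909

A deviator earns 10 for 3 periods, then 2 forever; cooperating earns 4 forever. Multiplying the IC by (1−δ):
4 ≥ 10(1−δ^3) + 2δ^3, so 8·δ^3 ≥ 6 and δ^3 ≥ 3/4.
δ ≥ (3/4)^(1/3) ≈ 0.909.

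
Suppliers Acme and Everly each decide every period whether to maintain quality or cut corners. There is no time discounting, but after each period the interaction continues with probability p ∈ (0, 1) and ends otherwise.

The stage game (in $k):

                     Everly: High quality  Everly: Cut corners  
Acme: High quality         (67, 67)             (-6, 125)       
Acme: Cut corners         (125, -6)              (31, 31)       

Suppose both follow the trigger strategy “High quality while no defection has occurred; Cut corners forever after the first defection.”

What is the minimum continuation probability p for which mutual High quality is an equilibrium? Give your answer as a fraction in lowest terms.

29/47

Expected cooperation value is 67 + p·67 + p²·67 + … = 67/(1−p); deviation gives 125 + p·31/(1−p).
67 ≥ 125(1−p) + 31p ⇒ 94p ≥ 58 ⇒ p ≥ 58/94 = 29/47.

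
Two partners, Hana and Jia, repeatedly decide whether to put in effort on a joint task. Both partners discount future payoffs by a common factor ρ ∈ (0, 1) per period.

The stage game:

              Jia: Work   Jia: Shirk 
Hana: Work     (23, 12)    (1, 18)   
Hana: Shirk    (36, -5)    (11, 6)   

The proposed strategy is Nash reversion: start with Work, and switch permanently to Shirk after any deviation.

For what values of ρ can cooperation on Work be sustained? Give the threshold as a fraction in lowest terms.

Hana: cooperation gives 23 each period; deviation gives 36 once then 11 forever.
  23/(1−ρ) ≥ 36 + 11ρ/(1−ρ) ⇒ ρ ≥ 13/25.
Jia: cooperation gives 12 each period; deviation gives 18 once then 6 forever.
  ρ ≥ 6/12 = 1/2.
Both must hold, so the binding constraint is Hana's: ρ ≥ 13/25.

13/25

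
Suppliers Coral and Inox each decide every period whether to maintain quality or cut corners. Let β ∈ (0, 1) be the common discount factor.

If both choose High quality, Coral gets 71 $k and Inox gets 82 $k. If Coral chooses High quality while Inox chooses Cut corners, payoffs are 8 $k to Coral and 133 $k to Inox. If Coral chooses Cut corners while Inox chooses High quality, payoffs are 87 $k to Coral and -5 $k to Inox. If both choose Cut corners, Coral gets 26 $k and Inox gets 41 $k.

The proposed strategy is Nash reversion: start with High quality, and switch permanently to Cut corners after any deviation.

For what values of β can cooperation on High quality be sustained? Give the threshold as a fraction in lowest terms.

51/92

Coral: cooperation gives 71 each period; deviation gives 87 once then 26 forever.
  71/(1−β) ≥ 87 + 26β/(1−β) ⇒ β ≥ 16/61.
Inox: cooperation gives 82 each period; deviation gives 133 once then 41 forever.
  β ≥ 51/92.
Both must hold, so the binding constraint is Inox's: β ≥ 51/92.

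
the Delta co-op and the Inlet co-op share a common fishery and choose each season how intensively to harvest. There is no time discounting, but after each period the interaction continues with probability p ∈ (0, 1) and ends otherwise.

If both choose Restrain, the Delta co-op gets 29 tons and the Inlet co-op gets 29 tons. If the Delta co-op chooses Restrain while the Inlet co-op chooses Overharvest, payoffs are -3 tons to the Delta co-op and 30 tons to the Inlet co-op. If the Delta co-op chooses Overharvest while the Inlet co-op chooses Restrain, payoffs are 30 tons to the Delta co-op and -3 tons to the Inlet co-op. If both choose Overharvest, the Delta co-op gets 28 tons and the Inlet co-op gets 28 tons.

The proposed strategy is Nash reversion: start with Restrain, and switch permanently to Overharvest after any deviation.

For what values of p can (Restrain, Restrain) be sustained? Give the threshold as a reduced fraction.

1/2

With no time discounting, the continuation probability p plays the role of the discount factor.
Grim-trigger IC: 29/(1−p) ≥ 30 + 28p/(1−p) ⇒ p ≥ (30−29)/(30−28) = 1/2.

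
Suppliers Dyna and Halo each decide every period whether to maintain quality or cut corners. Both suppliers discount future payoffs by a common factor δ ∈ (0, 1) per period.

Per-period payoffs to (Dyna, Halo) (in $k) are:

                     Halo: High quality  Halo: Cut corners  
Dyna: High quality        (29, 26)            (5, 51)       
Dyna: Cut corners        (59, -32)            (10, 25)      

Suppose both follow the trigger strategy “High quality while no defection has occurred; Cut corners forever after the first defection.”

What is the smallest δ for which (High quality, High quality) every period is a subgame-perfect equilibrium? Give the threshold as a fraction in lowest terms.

For Dyna: deviation gain 59−29 = 30, per-period punishment loss 29−10 = 19. IC gives δ ≥ 30/49.
For Halo: gain 25, loss 1 per period, so δ ≥ 25/26.
The tighter constraint is Halo's, so cooperation needs δ ≥ 25/26.

25/26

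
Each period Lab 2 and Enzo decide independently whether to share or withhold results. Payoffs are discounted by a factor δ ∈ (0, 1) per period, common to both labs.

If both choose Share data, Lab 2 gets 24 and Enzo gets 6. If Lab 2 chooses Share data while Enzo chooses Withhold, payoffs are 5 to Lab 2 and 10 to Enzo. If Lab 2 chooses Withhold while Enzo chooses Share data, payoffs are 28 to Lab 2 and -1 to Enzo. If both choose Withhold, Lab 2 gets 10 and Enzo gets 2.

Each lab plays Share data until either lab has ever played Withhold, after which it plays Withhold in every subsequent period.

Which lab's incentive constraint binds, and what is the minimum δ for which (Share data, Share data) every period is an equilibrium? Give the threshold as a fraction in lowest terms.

Lab 2: cooperation gives 24 each period; deviation gives 28 once then 10 forever.
  24/(1−δ) ≥ 28 + 10δ/(1−δ) ⇒ δ ≥ 4/18 = 2/9.
Enzo: cooperation gives 6 each period; deviation gives 10 once then 2 forever.
  δ ≥ 4/8 = 1/2.
Both must hold, so the binding constraint is Enzo's: δ ≥ 1/2.

Enzo; δ ≥ 1/2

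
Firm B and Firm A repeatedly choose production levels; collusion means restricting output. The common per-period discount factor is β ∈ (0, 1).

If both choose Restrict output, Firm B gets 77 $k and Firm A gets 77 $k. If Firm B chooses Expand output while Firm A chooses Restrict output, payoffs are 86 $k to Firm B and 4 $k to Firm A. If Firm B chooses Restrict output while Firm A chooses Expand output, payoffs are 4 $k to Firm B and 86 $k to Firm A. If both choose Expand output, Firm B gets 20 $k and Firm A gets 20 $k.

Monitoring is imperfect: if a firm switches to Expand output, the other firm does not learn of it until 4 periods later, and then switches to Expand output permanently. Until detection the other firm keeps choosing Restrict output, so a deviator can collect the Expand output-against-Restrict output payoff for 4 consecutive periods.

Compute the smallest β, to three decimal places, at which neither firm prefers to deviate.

0.608

A deviator earns 86 for 4 periods, then 20 forever; cooperating earns 77 forever. Multiplying the IC by (1−β):
77 ≥ 86(1−β^4) + 20β^4, so 66·β^4 ≥ 9 and β^4 ≥ 3/22.
β ≥ (3/22)^(1/4) ≈ 0.608.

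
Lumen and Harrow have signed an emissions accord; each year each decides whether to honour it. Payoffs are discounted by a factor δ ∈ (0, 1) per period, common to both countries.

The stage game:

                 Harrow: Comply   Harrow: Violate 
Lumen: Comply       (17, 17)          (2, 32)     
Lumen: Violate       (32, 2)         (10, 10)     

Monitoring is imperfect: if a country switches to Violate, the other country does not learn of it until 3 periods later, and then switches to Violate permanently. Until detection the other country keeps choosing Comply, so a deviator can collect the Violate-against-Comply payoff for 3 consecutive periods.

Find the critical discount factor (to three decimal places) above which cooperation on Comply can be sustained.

The best deviation is to choose Violate for all 3 undetected periods, earning 32 each, then 10 forever once detected.
Deviation value: 32(1−δ^3)/(1−δ) + 10δ^3/(1−δ); cooperation value: 17/(1−δ).
IC: 17 ≥ 32(1−δ^3) + 10δ^3 = 32 − 22δ^3.
So δ^3 ≥ 15/22, giving δ ≥ (15/22)^(1/3) ≈ 0.880.

0.880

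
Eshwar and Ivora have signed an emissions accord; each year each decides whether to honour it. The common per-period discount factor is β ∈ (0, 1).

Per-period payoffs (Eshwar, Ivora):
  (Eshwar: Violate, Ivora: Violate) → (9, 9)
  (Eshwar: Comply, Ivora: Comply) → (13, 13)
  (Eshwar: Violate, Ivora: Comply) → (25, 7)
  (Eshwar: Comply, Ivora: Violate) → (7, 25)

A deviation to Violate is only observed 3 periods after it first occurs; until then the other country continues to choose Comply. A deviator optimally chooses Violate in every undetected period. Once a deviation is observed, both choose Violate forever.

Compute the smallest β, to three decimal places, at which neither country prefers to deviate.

0.909

Deviating for the 3 undetected periods gains 25−13 = 12 per period over cooperation, then loses 13−9 = 4 per period forever once punishment starts.
Gain: 12(1 + β + … + β^2); loss: 4·β^3/(1−β).
No profitable deviation ⇔ 12(1−β^3) ≤ 4·β^3, i.e. β^3 ≥ 12/(12+4) = 3/4.
Hence β ≥ (3/4)^(1/3) ≈ 0.909.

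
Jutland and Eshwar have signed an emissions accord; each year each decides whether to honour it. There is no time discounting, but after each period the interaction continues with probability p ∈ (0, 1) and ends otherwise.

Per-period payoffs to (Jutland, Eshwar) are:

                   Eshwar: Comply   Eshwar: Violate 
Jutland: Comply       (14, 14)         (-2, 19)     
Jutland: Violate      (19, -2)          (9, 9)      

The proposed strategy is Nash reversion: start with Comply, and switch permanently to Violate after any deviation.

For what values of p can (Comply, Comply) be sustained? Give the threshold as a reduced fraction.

With no time discounting, the continuation probability p plays the role of the discount factor.
Grim-trigger IC: 14/(1−p) ≥ 19 + 9p/(1−p) ⇒ p ≥ (19−14)/(19−9) = 1/2.

1/2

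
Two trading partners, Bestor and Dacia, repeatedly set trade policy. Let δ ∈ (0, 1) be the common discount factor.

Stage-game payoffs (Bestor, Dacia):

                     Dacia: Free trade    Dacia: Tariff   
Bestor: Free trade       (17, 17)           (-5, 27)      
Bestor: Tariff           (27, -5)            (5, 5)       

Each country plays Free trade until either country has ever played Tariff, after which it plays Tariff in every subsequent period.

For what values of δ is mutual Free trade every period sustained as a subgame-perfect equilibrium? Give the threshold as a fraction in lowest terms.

5/11

Cooperation forever yields 17 each period: 17/(1−δ).
Deviating yields 27 once, then 5 forever: 27 + 5δ/(1−δ).
No profitable deviation requires 17/(1−δ) ≥ 27 + 5δ/(1−δ).
Multiplying by (1−δ): 17 ≥ 27(1−δ) + 5δ = 27 − 22δ.
So 22δ ≥ 10, i.e. δ ≥ 10/22 = 5/11.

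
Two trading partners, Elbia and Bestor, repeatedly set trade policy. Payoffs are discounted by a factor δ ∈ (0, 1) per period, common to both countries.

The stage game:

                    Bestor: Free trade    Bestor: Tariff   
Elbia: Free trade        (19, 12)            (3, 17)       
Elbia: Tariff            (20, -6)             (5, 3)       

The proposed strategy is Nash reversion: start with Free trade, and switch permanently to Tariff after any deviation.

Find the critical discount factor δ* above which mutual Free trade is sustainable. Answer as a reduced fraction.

5/14

For Elbia: deviation gain 20−19 = 1, per-period punishment loss 19−5 = 14. IC gives δ ≥ 1/15.
For Bestor: gain 5, loss 9 per period, so δ ≥ 5/14.
The tighter constraint is Bestor's, so cooperation needs δ ≥ 5/14.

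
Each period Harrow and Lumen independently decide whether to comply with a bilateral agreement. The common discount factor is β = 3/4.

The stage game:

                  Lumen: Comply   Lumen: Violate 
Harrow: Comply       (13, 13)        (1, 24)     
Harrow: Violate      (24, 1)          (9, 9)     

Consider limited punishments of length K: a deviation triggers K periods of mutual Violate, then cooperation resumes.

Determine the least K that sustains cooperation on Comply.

9

No profitable deviation requires (13−9)(β+…+β^K) ≥ 24−13, i.e. β+…+β^K ≥ 11/4 ≈ 2.7500.
With β = 3/4, the partial sums are K=1: 0.7500, K=2: 1.3125, …, K=7: 2.5995, K=8: 2.6997, K=9: 2.7747.
K = 9 is the first length at which the sum reaches 2.7500.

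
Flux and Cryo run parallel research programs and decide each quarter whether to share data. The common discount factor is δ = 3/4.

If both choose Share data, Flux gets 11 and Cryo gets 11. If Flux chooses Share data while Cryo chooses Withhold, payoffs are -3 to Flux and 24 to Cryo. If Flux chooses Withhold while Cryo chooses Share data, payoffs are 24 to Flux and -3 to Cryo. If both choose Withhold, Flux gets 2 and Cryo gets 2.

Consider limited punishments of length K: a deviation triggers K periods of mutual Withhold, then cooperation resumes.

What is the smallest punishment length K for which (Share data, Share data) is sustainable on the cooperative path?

3

No profitable deviation requires (11−2)(δ+…+δ^K) ≥ 24−11, i.e. δ+…+δ^K ≥ 13/9 ≈ 1.4444.
With δ = 3/4, the partial sums are K=1: 0.7500, K=2: 1.3125, K=3: 1.7344.
K = 3 is the first length at which the sum reaches 1.4444.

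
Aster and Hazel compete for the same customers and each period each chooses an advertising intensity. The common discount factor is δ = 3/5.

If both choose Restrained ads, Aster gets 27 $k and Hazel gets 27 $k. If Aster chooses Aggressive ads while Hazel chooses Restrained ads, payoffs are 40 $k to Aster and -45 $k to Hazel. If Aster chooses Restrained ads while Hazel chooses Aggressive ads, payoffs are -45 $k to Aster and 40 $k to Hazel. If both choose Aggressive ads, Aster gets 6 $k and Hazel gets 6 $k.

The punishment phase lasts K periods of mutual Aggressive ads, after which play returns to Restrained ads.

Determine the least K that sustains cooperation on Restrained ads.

2

No profitable deviation requires (27−6)(δ+…+δ^K) ≥ 40−27, i.e. δ+…+δ^K ≥ 13/21 ≈ 0.6190.
With δ = 3/5, the partial sums are K=1: 0.6000, K=2: 0.9600.
K = 2 is the first length at which the sum reaches 0.6190.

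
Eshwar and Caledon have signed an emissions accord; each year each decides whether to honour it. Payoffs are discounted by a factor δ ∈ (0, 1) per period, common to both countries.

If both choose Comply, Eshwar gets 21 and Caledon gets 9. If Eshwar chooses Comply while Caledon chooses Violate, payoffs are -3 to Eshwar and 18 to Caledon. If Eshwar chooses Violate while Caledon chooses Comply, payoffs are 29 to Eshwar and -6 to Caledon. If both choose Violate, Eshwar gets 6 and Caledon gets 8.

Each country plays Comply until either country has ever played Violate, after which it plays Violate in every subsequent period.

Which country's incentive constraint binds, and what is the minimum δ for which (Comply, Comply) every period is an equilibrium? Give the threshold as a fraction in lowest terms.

Caledon; δ ≥ 9/10

For Eshwar: deviation gain 29−21 = 8, per-period punishment loss 21−6 = 15. IC gives δ ≥ 8/23.
For Caledon: gain 9, loss 1 per period, so δ ≥ 9/10.
The tighter constraint is Caledon's, so cooperation needs δ ≥ 9/10.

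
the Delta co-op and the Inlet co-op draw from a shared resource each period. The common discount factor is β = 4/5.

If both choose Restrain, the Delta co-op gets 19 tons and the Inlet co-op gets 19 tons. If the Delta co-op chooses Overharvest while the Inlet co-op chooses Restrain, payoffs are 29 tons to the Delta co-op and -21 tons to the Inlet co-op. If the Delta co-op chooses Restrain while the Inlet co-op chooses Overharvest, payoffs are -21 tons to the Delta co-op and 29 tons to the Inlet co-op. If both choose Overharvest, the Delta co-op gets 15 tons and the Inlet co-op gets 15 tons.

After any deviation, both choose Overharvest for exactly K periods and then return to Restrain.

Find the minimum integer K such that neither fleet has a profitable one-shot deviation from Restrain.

5

No profitable deviation requires (19−15)(β+…+β^K) ≥ 29−19, i.e. β+…+β^K ≥ 5/2 ≈ 2.5000.
With β = 4/5, the partial sums are K=1: 0.8000, K=2: 1.4400, K=3: 1.9520, K=4: 2.3616, K=5: 2.6893.
K = 5 is the first length at which the sum reaches 2.5000.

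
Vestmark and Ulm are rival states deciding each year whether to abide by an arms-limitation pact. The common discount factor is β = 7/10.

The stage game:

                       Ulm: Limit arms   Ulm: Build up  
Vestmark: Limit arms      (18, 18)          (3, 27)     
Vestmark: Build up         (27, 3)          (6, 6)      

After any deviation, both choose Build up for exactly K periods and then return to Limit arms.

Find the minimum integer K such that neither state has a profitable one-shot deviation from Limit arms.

No profitable deviation requires (18−6)(β+…+β^K) ≥ 27−18, i.e. β+…+β^K ≥ 3/4 ≈ 0.7500.
With β = 7/10, the partial sums are K=1: 0.7000, K=2: 1.1900.
K = 2 is the first length at which the sum reaches 0.7500.

2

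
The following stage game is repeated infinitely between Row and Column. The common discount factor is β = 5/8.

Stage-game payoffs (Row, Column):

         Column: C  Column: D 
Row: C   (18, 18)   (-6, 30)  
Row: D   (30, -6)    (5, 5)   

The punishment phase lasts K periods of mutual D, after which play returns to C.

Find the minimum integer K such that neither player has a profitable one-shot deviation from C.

2

No profitable deviation requires (18−5)(β+…+β^K) ≥ 30−18, i.e. β+…+β^K ≥ 12/13 ≈ 0.9231.
With β = 5/8, the partial sums are K=1: 0.6250, K=2: 1.0156.
K = 2 is the first length at which the sum reaches 0.9231.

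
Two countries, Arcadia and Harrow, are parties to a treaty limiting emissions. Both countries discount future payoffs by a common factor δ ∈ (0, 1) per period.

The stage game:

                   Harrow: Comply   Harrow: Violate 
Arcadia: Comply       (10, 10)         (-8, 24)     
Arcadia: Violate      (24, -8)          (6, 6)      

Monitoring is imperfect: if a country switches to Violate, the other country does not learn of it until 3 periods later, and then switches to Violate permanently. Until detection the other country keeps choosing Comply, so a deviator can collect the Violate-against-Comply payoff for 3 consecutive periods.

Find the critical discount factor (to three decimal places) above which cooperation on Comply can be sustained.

Deviating for the 3 undetected periods gains 24−10 = 14 per period over cooperation, then loses 10−6 = 4 per period forever once punishment starts.
Gain: 14(1 + δ + … + δ^2); loss: 4·δ^3/(1−δ).
No profitable deviation ⇔ 14(1−δ^3) ≤ 4·δ^3, i.e. δ^3 ≥ 14/(14+4) = 7/9.
Hence δ ≥ (7/9)^(1/3) ≈ 0.920.

0.920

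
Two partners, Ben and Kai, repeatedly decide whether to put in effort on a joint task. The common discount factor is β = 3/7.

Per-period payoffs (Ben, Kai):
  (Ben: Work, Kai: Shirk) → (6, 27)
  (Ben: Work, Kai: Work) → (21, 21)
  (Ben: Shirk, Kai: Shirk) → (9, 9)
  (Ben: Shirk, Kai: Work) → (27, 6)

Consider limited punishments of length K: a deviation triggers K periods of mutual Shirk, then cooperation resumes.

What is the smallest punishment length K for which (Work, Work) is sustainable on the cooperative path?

No profitable deviation requires (21−9)(β+…+β^K) ≥ 27−21, i.e. β+…+β^K ≥ 1/2 ≈ 0.5000.
With β = 3/7, the partial sums are K=1: 0.4286, K=2: 0.6122.
K = 2 is the first length at which the sum reaches 0.5000.

2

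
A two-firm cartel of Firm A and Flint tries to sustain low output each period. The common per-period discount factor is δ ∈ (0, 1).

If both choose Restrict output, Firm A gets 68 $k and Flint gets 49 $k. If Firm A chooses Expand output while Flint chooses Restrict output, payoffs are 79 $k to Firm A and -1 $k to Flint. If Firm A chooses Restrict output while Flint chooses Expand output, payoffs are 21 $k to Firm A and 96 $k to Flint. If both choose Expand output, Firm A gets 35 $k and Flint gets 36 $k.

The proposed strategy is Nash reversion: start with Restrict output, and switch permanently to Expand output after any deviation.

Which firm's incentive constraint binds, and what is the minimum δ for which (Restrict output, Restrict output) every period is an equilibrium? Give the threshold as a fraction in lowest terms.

Firm A's threshold: (79−68)/(79−35) = 1/4.
Flint's threshold: (96−49)/(96−36) = 47/60.
1/4 < 47/60, so Flint binds and δ* = 47/60.

Flint; δ ≥ 47/60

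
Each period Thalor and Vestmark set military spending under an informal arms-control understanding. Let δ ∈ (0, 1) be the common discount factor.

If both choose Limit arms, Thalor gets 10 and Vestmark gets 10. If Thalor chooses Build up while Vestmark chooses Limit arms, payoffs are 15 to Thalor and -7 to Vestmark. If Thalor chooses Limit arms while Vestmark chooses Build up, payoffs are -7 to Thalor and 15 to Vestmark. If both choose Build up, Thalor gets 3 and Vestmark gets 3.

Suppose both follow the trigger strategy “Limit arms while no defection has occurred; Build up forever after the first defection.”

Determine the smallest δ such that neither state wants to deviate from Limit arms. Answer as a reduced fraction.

5/12

10/(1−δ) ≥ 15 + 3δ/(1−δ)
10 ≥ 15 − 12δ
δ ≥ 5/12.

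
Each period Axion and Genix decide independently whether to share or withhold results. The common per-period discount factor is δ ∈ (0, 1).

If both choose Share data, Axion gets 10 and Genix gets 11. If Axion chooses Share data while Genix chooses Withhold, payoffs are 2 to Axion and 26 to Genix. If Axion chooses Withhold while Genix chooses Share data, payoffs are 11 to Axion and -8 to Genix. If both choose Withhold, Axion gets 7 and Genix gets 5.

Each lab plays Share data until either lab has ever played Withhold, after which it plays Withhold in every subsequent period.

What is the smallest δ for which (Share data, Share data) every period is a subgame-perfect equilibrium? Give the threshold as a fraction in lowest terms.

Axion's threshold: (11−10)/(11−7) = 1/4.
Genix's threshold: (26−11)/(26−5) = 5/7.
1/4 < 5/7, so Genix binds and δ* = 5/7.

5/7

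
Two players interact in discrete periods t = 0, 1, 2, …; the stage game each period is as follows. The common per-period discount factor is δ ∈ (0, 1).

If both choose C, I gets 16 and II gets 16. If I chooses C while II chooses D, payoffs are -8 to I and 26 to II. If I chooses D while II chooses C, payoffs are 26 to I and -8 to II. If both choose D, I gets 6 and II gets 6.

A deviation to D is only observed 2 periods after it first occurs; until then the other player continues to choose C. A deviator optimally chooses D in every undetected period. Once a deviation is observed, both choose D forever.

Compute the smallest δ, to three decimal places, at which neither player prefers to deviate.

Deviating for the 2 undetected periods gains 26−16 = 10 per period over cooperation, then loses 16−6 = 10 per period forever once punishment starts.
Gain: 10(1 + δ + … + δ^1); loss: 10·δ^2/(1−δ).
No profitable deviation ⇔ 10(1−δ^2) ≤ 10·δ^2, i.e. δ^2 ≥ 10/(10+10) = 1/2.
Hence δ ≥ (1/2)^(1/2) ≈ 0.707.

0.707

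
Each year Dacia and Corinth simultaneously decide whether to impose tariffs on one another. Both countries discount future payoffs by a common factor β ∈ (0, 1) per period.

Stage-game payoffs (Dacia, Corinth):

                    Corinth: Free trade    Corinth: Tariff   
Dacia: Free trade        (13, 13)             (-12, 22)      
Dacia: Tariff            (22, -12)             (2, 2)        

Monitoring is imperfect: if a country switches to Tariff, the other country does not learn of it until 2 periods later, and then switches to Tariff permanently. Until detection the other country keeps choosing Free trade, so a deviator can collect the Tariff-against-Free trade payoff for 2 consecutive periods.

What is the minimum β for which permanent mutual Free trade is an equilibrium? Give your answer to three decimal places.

A deviator earns 22 for 2 periods, then 2 forever; cooperating earns 13 forever. Multiplying the IC by (1−β):
13 ≥ 22(1−β^2) + 2β^2, so 20·β^2 ≥ 9 and β^2 ≥ 9/20.
β ≥ (9/20)^(1/2) ≈ 0.671.

0.671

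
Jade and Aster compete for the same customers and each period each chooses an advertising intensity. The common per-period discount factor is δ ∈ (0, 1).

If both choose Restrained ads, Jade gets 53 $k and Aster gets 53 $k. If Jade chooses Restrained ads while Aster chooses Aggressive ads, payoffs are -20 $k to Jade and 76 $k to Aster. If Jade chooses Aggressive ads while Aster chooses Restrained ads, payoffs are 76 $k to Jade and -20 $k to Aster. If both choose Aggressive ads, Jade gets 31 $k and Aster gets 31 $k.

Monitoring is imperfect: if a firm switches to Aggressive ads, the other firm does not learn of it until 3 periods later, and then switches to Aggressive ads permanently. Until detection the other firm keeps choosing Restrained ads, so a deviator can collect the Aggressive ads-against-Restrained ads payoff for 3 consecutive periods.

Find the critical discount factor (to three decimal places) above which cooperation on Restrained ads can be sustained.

0.800

A deviator earns 76 for 3 periods, then 31 forever; cooperating earns 53 forever. Multiplying the IC by (1−δ):
53 ≥ 76(1−δ^3) + 31δ^3, so 45·δ^3 ≥ 23 and δ^3 ≥ 23/45.
δ ≥ (23/45)^(1/3) ≈ 0.800.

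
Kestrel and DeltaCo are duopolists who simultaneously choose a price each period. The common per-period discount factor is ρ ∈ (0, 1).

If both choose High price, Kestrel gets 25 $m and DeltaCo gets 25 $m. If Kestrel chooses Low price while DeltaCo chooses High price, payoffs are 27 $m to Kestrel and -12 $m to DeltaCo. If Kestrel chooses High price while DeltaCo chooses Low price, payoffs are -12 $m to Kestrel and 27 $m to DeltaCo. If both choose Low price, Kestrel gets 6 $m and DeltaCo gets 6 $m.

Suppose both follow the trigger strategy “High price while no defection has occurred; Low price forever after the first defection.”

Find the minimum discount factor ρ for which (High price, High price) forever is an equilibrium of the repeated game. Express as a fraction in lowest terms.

One-period gain from deviating is 27 − 25 = 2. The loss is 25 − 6 = 19 in every subsequent period, with present value 19·ρ/(1−ρ).
Deviation is unprofitable when 19·ρ/(1−ρ) ≥ 2, i.e. ρ/(1−ρ) ≥ 2/19.
Equivalently ρ ≥ 2/(2+19) = 2/21.

2/21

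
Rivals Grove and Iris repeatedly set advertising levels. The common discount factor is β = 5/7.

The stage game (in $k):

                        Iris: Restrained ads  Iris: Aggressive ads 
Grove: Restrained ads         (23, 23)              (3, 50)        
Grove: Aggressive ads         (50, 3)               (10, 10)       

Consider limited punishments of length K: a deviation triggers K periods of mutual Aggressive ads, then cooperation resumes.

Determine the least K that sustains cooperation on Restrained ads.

6

IC: β(1−β^K)/(1−β) ≥ (50−23)/(23−10) = 27/13.
With β = 5/7: need 1 − β^K ≥ 27/13·(1−5/7)/(5/7), i.e. β^K ≤ 0.1692.
Since (5/7)^5 = 0.1859 and (5/7)^6 = 0.1328, the smallest such K is 6.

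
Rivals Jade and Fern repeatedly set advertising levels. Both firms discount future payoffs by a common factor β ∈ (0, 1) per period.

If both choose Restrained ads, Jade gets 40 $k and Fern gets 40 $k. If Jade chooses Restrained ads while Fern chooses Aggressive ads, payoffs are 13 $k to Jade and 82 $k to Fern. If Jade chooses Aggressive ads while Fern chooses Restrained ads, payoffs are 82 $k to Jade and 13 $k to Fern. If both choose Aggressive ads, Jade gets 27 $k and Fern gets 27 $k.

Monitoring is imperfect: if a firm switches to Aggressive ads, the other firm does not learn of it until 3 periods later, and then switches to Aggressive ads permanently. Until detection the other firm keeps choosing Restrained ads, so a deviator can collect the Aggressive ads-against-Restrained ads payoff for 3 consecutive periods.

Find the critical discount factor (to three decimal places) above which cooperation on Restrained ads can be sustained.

A deviator earns 82 for 3 periods, then 27 forever; cooperating earns 40 forever. Multiplying the IC by (1−β):
40 ≥ 82(1−β^3) + 27β^3, so 55·β^3 ≥ 42 and β^3 ≥ 42/55.
β ≥ (42/55)^(1/3) ≈ 0.914.

0.914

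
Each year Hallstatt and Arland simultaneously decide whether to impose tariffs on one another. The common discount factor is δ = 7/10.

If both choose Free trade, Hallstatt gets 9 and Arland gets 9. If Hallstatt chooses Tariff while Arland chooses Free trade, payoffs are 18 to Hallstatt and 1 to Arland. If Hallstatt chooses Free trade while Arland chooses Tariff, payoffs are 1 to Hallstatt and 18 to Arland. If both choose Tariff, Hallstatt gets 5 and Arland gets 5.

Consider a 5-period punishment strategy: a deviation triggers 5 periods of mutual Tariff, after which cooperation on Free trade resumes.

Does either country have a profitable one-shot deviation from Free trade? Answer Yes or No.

Yes

A one-shot deviation gives 18 now, then 5 for 5 periods, then back to 9.
Gain from deviating: (18−9) today; loss: (9−5) in each of the next 5 periods.
No-deviation condition: (9−5)(δ+…+δ^5) ≥ 18−9, i.e. δ+…+δ^5 ≥ 9/4.
At δ = 7/10: δ+…+δ^5 = 1.9412 < 2.2500.
So cooperation is not sustainable.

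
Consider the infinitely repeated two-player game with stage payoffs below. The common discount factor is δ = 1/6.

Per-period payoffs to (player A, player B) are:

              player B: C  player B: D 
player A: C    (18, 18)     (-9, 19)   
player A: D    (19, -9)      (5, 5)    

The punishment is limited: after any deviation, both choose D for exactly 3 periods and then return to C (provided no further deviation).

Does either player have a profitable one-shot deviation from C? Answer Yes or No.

No

A one-shot deviation gives 19 now, then 5 for 3 periods, then back to 18.
Gain from deviating: (19−18) today; loss: (18−5) in each of the next 3 periods.
No-deviation condition: (18−5)(δ+…+δ^3) ≥ 19−18, i.e. δ+…+δ^3 ≥ 1/13.
At δ = 1/6: δ+…+δ^3 = 0.1991 ≥ 0.0769.
So cooperation is sustainable.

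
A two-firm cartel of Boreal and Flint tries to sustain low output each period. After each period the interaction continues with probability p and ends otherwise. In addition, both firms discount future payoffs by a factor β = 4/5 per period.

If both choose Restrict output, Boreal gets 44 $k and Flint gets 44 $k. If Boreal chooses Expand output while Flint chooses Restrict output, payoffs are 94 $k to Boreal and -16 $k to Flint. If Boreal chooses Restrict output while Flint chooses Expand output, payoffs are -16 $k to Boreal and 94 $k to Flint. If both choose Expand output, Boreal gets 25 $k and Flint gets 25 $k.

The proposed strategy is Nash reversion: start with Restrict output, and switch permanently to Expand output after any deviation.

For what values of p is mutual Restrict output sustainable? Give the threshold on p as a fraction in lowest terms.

With continuation probability p and discount β, the effective per-period discount factor is βp.
Grim-trigger IC: βp ≥ (94−44)/(94−25) = 50/69.
So p ≥ (50/69)/(4/5) = 125/138.

125/138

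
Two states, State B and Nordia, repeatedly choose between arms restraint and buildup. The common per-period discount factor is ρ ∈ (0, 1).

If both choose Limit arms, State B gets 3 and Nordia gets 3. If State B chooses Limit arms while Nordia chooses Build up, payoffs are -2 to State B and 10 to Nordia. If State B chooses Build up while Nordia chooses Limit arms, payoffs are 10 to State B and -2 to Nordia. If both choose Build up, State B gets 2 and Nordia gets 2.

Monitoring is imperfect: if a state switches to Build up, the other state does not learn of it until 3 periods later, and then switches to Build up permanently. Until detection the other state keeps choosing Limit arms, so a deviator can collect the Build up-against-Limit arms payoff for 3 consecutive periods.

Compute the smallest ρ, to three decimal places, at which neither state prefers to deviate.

The best deviation is to choose Build up for all 3 undetected periods, earning 10 each, then 2 forever once detected.
Deviation value: 10(1−ρ^3)/(1−ρ) + 2ρ^3/(1−ρ); cooperation value: 3/(1−ρ).
IC: 3 ≥ 10(1−ρ^3) + 2ρ^3 = 10 − 8ρ^3.
So ρ^3 ≥ 7/8, giving ρ ≥ (7/8)^(1/3) ≈ 0.956.

0.956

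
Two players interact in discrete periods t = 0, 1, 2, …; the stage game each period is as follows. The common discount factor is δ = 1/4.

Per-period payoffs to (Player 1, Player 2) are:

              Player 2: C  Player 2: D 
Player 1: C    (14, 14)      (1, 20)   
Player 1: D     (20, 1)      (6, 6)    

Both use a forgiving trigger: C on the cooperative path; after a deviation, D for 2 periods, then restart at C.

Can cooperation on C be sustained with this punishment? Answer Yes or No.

No

Comparing payoff streams over the 3 periods until play realigns: cooperate → 14(1+δ+…+δ^2); deviate → 20 + 6(δ+…+δ^2).
Cooperation is sustained iff (14−6)(δ+…+δ^2) ≥ 20−14.
δ+…+δ^2 = 1/4·(1−(1/4)^2)/(1−1/4) = 0.3125, and (20−14)/(14−6) = 0.7500.
0.3125 < 0.7500, so cooperation is not sustainable.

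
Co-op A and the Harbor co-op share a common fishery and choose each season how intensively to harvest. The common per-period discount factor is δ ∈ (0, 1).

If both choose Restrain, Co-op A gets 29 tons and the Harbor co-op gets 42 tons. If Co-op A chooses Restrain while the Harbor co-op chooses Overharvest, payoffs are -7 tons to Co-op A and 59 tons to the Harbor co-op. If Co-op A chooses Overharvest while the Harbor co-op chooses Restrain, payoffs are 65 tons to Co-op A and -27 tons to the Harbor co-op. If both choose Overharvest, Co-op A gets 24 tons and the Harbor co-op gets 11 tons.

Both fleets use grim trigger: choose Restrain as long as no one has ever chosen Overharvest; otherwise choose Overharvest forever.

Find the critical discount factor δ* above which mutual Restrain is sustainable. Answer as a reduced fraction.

Co-op A's threshold: (65−29)/(65−24) = 36/41.
the Harbor co-op's threshold: (59−42)/(59−11) = 17/48.
36/41 > 17/48, so Co-op A binds and δ* = 36/41.

36/41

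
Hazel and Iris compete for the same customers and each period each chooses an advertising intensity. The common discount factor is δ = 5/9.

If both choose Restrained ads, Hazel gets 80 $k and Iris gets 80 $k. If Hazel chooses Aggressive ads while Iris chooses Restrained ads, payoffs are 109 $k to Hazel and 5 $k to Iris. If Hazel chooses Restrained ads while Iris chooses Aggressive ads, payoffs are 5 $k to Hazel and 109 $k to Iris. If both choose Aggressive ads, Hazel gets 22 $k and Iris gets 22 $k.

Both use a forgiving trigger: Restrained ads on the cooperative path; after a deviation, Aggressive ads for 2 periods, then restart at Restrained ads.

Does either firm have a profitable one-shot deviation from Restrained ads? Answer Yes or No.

A one-shot deviation gives 109 now, then 22 for 2 periods, then back to 80.
Gain from deviating: (109−80) today; loss: (80−22) in each of the next 2 periods.
No-deviation condition: (80−22)(δ+…+δ^2) ≥ 109−80, i.e. δ+…+δ^2 ≥ 1/2.
At δ = 5/9: δ+…+δ^2 = 0.8642 ≥ 0.5000.
So cooperation is sustainable.

No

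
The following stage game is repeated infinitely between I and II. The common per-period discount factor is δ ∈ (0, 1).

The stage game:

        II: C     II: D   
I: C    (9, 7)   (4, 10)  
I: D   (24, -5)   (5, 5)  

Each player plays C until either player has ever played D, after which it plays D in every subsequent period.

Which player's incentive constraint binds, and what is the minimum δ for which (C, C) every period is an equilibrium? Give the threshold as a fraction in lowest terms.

I: cooperation gives 9 each period; deviation gives 24 once then 5 forever.
  9/(1−δ) ≥ 24 + 5δ/(1−δ) ⇒ δ ≥ 15/19.
II: cooperation gives 7 each period; deviation gives 10 once then 5 forever.
  δ ≥ 3/5.
Both must hold, so the binding constraint is I's: δ ≥ 15/19.

I; δ ≥ 15/19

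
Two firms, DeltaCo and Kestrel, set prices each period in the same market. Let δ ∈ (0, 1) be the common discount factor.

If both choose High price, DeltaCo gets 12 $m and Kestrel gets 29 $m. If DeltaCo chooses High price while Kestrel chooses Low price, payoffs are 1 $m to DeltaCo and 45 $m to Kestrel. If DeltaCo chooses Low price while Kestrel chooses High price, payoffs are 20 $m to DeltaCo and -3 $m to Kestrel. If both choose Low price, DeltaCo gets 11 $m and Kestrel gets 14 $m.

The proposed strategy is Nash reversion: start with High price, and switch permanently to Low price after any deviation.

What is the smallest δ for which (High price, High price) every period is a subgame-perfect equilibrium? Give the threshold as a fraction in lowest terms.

8/9

DeltaCo: cooperation gives 12 each period; deviation gives 20 once then 11 forever.
  12/(1−δ) ≥ 20 + 11δ/(1−δ) ⇒ δ ≥ 8/9.
Kestrel: cooperation gives 29 each period; deviation gives 45 once then 14 forever.
  δ ≥ 16/31.
Both must hold, so the binding constraint is DeltaCo's: δ ≥ 8/9.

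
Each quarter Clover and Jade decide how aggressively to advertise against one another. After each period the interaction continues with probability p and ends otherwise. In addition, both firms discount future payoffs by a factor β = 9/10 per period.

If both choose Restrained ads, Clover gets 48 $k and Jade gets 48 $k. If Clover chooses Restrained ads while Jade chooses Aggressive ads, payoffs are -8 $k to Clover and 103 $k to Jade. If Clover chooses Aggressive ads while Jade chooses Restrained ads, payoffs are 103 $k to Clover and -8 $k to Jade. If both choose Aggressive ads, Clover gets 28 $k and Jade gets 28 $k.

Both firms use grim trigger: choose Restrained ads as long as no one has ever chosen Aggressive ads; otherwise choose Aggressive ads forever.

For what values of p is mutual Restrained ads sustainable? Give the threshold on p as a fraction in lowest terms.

With continuation probability p and discount β, the effective per-period discount factor is βp.
Grim-trigger IC: βp ≥ (103−48)/(103−28) = 11/15.
So p ≥ (11/15)/(9/10) = 22/27.

22/27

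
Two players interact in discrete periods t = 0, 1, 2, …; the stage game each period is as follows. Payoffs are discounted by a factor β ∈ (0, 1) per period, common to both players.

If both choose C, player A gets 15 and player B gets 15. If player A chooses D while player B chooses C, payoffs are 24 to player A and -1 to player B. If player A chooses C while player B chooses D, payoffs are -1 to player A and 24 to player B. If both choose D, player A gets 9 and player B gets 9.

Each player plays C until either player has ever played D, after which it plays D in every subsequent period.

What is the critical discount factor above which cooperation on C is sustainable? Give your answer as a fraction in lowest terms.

Cooperation forever yields 15 each period: 15/(1−β).
Deviating yields 24 once, then 9 forever: 24 + 9β/(1−β).
No profitable deviation requires 15/(1−β) ≥ 24 + 9β/(1−β).
Multiplying by (1−β): 15 ≥ 24(1−β) + 9β = 24 − 15β.
So 15β ≥ 9, i.e. β ≥ 9/15 = 3/5.

3/5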